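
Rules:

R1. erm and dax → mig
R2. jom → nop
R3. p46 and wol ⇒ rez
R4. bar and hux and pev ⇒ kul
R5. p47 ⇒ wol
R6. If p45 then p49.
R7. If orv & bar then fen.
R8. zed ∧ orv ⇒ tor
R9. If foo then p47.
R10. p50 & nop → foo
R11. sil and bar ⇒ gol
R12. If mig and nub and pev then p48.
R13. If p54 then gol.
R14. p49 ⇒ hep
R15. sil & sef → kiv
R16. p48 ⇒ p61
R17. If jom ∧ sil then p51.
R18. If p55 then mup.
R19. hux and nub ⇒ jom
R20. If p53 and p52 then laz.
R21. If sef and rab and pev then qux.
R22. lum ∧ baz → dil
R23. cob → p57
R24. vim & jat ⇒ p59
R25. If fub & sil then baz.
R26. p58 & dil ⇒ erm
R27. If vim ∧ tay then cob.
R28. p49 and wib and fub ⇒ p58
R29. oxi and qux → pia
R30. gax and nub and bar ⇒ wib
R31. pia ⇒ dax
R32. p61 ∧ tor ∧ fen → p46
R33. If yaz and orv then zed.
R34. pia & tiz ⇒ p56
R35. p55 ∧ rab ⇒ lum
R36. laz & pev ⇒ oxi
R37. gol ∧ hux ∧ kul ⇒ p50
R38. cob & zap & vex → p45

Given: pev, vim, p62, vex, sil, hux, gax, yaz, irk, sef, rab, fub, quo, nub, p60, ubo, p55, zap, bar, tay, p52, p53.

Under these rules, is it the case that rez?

No

Forward chaining from the given facts derives: kul, gol, kiv, mup, jom, laz, qux, baz, cob, wib, lum, oxi, p50, p45, nop, p49, foo, hep, p51, dil, p57, p58, pia, dax, p47, erm, mig, wol, p48, p61.
The only rule concluding rez is R3, which needs p46; that is never established.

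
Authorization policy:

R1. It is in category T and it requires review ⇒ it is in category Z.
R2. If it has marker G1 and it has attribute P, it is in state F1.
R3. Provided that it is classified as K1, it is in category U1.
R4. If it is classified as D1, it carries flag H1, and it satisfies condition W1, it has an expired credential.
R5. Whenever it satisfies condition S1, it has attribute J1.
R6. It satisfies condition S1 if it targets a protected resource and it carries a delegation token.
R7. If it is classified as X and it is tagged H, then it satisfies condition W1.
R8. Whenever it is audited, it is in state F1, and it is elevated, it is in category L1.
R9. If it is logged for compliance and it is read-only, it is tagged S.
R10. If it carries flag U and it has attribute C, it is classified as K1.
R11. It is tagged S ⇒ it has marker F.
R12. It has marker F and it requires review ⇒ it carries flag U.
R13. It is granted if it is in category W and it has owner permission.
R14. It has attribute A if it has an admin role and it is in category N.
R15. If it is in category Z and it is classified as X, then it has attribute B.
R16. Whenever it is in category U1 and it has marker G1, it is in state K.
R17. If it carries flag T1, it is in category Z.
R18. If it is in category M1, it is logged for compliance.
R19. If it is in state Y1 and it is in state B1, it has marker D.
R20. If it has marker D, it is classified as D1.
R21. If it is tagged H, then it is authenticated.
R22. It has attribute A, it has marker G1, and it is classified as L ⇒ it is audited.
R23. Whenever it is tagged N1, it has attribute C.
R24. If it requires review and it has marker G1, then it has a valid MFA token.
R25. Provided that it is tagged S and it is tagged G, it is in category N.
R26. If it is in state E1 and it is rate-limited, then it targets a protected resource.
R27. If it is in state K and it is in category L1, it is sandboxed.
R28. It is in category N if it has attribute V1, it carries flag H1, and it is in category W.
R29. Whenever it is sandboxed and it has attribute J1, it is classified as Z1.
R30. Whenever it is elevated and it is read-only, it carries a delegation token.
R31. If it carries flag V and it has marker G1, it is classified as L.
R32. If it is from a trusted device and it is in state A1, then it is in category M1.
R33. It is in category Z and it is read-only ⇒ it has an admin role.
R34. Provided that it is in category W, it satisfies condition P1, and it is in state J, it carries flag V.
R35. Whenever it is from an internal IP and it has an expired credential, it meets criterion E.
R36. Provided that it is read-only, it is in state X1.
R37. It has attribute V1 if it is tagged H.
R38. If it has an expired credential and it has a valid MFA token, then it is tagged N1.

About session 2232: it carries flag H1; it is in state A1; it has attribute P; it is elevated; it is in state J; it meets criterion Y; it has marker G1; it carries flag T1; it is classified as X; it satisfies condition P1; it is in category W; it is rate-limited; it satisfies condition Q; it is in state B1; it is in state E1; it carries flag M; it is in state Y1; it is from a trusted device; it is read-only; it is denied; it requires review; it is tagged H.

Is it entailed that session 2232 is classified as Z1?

By R2 (it has marker G1, it has attribute P): it is in state F1.
By R7 (it is classified as X, it is tagged H): it satisfies condition W1.
By R17 (it carries flag T1): it is in category Z.
By R19 (it is in state Y1, it is in state B1): it has marker D.
By R20 (it has marker D): it is classified as D1.
By R24 (it requires review, it has marker G1): it has a valid MFA token.
By R26 (it is in state E1, it is rate-limited): it targets a protected resource.
By R30 (it is elevated, it is read-only): it carries a delegation token.
By R32 (it is from a trusted device, it is in state A1): it is in category M1.
By R33 (it is in category Z, it is read-only): it has an admin role.
By R34 (it is in category W, it satisfies condition P1, it is in state J): it carries flag V.
By R37 (it is tagged H): it has attribute V1.
By R4 (it is classified as D1, it carries flag H1, it satisfies condition W1): it has an expired credential.
By R6 (it targets a protected resource, it carries a delegation token): it satisfies condition S1.
By R18 (it is in category M1): it is logged for compliance.
By R28 (it has attribute V1, it carries flag H1, it is in category W): it is in category N.
By R31 (it carries flag V, it has marker G1): it is classified as L.
By R38 (it has an expired credential, it has a valid MFA token): it is tagged N1.
By R5 (it satisfies condition S1): it has attribute J1.
By R9 (it is logged for compliance, it is read-only): it is tagged S.
By R11 (it is tagged S): it has marker F.
By R12 (it has marker F, it requires review): it carries flag U.
By R14 (it has an admin role, it is in category N): it has attribute A.
By R22 (it has attribute A, it has marker G1, it is classified as L): it is audited.
By R23 (it is tagged N1): it has attribute C.
By R8 (it is audited, it is in state F1, it is elevated): it is in category L1.
By R10 (it carries flag U, it has attribute C): it is classified as K1.
By R3 (it is classified as K1): it is in category U1.
By R16 (it is in category U1, it has marker G1): it is in state K.
By R27 (it is in state K, it is in category L1): it is sandboxed.
By R29 (it is sandboxed, it has attribute J1): it is classified as Z1.

Yes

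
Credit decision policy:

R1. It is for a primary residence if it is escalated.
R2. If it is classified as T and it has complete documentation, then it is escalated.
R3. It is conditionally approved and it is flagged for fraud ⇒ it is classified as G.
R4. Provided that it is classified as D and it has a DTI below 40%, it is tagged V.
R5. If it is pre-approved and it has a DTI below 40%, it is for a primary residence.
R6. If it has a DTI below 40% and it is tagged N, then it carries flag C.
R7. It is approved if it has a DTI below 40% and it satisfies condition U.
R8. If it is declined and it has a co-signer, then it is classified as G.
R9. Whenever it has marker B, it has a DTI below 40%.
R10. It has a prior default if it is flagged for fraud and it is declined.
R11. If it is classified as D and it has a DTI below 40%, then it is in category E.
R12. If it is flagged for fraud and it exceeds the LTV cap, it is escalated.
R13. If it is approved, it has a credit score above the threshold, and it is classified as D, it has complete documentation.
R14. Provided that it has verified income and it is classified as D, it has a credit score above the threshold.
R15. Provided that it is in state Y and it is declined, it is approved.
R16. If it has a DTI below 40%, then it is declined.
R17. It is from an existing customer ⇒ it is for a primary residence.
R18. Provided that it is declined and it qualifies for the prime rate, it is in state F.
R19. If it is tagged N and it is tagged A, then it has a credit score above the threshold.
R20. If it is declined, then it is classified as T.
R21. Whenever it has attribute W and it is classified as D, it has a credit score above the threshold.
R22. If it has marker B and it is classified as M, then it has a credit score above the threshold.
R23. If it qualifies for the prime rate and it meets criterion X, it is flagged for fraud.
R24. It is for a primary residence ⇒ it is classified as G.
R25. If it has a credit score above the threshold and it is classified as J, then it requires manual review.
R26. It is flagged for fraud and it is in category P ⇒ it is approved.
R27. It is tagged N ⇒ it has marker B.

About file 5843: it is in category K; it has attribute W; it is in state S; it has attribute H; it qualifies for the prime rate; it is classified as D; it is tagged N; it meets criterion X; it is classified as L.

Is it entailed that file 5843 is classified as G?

No

Forward chaining from the given facts derives: has a credit score above the threshold, is flagged for fraud, has marker B, has a DTI below 40%, is in category E, is declined, is in state F, is classified as T, is tagged V, carries flag C, has a prior default.
Rules concluding "it is classified as G": R3 needs "it is conditionally approved"; R8 needs "it has a co-signer"; R24 needs "it is for a primary residence" — none of these are established.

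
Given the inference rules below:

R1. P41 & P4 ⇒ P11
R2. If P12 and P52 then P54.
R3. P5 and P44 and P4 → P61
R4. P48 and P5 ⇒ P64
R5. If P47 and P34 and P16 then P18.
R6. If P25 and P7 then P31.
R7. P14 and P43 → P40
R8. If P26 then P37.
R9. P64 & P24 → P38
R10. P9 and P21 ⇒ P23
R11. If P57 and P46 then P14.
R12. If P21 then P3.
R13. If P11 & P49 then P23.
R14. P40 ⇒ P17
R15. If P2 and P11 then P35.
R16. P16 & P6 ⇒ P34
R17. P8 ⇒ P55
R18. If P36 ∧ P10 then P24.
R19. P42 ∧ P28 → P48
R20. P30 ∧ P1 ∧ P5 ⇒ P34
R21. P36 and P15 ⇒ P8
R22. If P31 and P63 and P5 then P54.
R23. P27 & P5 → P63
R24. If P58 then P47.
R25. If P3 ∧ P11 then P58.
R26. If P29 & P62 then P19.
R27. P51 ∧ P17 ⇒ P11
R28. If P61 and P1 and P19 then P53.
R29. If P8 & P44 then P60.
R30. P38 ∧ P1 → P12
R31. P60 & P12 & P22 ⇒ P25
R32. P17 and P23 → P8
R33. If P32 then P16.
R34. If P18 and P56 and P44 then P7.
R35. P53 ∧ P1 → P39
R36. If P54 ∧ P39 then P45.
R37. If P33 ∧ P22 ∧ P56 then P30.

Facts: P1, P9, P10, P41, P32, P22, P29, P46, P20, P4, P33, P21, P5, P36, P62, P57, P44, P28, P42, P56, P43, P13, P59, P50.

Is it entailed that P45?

Forward chaining from the given facts derives: P11, P61, P23, P14, P3, P24, P48, P58, P19, P53, P16, P39, P30, P64, P40, P38, P17, P34, P47, P12, P8, P18, P55, P60, P25, P7, P31.
The only rule concluding P45 is R36, which needs P54; that is never established.

No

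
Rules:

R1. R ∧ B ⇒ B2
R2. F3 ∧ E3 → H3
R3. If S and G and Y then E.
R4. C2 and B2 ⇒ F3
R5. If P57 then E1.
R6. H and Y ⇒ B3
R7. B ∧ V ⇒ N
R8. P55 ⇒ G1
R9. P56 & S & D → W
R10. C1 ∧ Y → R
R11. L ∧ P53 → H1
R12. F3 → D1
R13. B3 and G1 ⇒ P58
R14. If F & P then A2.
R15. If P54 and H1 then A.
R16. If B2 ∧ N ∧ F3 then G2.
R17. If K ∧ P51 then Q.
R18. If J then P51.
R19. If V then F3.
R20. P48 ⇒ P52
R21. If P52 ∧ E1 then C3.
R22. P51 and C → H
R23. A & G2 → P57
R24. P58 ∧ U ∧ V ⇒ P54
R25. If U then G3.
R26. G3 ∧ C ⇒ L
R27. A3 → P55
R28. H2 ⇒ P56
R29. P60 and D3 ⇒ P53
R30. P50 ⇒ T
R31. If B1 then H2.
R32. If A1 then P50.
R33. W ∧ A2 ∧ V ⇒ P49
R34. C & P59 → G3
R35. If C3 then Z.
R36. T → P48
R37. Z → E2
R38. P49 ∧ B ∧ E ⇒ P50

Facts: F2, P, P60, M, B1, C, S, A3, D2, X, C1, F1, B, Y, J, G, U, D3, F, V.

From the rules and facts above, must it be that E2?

Forward chaining from the given facts derives: E, N, R, A2, P51, F3, H, G3, L, P55, P53, H2, B2, B3, G1, H1, D1, P58, G2, P54, P56, A, P57, E1.
The only rule concluding E2 is R37, which needs Z; that is never established.

No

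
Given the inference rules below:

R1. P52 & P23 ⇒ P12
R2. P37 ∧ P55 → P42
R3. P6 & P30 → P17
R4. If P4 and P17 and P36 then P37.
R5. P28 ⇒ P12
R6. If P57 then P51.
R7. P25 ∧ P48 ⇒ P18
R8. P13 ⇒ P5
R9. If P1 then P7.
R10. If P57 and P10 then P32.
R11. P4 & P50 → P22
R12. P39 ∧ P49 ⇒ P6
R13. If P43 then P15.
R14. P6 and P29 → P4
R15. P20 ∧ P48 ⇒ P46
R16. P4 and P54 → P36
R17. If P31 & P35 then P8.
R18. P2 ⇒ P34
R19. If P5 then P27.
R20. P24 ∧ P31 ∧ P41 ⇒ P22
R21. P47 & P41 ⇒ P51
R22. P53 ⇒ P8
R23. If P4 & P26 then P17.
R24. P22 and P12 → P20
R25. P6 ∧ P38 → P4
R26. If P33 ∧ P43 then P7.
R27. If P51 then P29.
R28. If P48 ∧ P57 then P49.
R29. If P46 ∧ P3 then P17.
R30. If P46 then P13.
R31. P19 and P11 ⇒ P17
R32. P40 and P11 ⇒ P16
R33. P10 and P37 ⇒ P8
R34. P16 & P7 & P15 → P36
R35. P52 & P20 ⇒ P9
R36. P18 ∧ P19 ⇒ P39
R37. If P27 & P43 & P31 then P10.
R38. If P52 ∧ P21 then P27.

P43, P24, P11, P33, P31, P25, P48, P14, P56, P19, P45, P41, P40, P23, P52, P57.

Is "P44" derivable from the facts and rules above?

Forward chaining from the given facts derives: P12, P51, P18, P15, P22, P20, P7, P29, P49, P17, P16, P36, P9, P39, P6, P4, P46, P13, P37, P5, P27, P10, P32, P8.
No rule has P44 as its conclusion, and it is not among the given facts.

No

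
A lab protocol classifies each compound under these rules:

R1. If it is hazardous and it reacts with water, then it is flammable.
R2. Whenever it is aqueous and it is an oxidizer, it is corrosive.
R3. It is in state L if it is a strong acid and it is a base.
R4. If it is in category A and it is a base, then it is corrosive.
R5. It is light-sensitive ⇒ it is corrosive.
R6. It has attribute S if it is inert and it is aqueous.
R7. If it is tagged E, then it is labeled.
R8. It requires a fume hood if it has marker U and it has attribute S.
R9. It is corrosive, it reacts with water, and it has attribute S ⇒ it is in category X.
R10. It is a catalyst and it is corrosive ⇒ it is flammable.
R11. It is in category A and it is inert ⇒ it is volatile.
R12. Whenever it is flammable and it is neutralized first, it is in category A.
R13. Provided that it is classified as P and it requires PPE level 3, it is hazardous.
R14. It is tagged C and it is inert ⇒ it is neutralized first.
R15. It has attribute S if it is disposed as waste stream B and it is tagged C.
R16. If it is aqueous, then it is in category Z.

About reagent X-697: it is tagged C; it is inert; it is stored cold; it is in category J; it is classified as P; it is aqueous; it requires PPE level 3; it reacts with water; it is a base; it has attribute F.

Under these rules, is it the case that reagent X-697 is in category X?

Yes

By R6 (it is inert, it is aqueous): it has attribute S.
By R13 (it is classified as P, it requires PPE level 3): it is hazardous.
By R14 (it is tagged C, it is inert): it is neutralized first.
By R1 (it is hazardous, it reacts with water): it is flammable.
By R12 (it is flammable, it is neutralized first): it is in category A.
By R4 (it is in category A, it is a base): it is corrosive.
By R9 (it is corrosive, it reacts with water, it has attribute S): it is in category X.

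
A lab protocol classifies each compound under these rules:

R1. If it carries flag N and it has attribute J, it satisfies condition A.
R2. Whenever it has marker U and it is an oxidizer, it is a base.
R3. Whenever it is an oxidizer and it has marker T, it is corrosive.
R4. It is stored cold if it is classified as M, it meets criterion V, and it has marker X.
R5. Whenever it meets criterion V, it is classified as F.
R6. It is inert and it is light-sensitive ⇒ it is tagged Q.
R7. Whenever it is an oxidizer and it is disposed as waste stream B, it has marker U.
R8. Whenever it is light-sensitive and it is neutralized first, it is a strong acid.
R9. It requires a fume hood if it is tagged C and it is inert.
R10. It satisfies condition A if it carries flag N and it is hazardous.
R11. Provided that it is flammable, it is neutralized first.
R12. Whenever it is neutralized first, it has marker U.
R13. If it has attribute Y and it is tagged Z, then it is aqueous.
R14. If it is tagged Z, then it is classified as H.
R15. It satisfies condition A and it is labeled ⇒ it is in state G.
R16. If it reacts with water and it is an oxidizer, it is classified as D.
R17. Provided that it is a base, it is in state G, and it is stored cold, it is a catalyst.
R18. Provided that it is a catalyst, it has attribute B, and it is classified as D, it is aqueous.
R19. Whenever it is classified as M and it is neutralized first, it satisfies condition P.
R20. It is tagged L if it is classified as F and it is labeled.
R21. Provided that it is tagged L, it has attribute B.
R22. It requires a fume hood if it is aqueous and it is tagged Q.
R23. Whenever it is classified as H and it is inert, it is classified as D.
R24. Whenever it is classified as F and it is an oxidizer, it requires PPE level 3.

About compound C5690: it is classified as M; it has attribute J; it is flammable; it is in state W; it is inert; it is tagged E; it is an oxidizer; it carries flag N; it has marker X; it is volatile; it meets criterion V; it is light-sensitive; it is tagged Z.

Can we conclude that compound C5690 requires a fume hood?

Forward chaining from the given facts derives: satisfies condition A, is stored cold, is classified as F, is tagged Q, is neutralized first, has marker U, is classified as H, satisfies condition P, is classified as D, requires PPE level 3, is a base, is a strong acid.
Rules concluding "it requires a fume hood": R9 needs "it is tagged C"; R22 needs "it is aqueous" — none of these are established.

No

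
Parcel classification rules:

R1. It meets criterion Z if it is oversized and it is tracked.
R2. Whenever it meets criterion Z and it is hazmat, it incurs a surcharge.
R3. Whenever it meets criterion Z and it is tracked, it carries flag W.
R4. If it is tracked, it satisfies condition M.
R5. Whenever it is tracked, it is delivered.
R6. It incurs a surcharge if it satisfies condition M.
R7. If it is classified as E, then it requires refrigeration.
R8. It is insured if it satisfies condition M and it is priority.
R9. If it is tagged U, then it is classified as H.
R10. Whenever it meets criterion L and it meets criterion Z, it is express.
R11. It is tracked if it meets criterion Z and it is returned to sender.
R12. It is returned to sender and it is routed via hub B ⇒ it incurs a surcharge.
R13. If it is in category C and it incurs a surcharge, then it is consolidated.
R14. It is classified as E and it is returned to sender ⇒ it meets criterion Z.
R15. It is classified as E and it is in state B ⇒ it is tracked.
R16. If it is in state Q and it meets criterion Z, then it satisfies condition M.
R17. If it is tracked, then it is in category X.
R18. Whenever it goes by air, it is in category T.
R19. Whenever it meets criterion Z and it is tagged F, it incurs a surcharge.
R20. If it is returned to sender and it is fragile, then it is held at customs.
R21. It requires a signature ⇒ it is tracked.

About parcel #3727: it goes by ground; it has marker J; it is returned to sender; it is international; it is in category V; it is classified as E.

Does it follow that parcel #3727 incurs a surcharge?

By R14 (it is classified as E, it is returned to sender): it meets criterion Z.
By R11 (it meets criterion Z, it is returned to sender): it is tracked.
By R4 (it is tracked): it satisfies condition M.
By R6 (it satisfies condition M): it incurs a surcharge.

Yes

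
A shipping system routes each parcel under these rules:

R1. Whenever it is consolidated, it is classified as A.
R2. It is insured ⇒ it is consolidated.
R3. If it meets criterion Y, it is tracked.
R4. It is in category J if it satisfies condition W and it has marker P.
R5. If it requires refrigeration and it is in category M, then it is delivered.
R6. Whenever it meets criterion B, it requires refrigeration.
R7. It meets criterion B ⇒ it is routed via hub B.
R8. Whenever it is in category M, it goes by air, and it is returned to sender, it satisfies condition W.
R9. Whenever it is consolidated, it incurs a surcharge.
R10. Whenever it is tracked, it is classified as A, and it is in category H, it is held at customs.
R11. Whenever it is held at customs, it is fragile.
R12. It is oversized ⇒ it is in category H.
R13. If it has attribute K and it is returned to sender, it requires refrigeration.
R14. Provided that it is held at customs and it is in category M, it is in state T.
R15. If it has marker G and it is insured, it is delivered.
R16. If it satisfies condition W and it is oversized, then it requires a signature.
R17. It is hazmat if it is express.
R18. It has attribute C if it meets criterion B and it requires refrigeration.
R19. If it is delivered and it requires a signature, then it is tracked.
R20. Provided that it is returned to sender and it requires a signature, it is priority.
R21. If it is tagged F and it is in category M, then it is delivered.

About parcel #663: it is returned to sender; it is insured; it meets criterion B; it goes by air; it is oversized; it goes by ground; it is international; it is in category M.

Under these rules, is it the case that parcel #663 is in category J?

Forward chaining from the given facts derives: is consolidated, requires refrigeration, is routed via hub B, satisfies condition W, incurs a surcharge, is in category H, requires a signature, has attribute C, is priority, is classified as A, is delivered, is tracked, is held at customs, is fragile, is in state T.
The only rule concluding "it is in category J" is R4, which needs "it has marker P"; that is never established.

No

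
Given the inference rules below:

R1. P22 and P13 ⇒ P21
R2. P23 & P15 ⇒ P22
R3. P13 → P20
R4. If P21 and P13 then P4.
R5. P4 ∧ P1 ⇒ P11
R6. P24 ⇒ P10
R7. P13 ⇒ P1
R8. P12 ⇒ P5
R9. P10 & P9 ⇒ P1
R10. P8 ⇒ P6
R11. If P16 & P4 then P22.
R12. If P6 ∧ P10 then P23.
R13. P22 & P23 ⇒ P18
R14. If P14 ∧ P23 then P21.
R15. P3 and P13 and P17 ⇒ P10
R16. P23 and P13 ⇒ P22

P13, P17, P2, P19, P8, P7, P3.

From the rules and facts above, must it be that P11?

Yes

P1  (by R7: P13)
P6  (by R10: P8)
P10  (by R15: P3, P13, P17)
P23  (by R12: P6, P10)
P22  (by R16: P23, P13)
P21  (by R1: P22, P13)
P4  (by R4: P21, P13)
P11  (by R5: P4, P1)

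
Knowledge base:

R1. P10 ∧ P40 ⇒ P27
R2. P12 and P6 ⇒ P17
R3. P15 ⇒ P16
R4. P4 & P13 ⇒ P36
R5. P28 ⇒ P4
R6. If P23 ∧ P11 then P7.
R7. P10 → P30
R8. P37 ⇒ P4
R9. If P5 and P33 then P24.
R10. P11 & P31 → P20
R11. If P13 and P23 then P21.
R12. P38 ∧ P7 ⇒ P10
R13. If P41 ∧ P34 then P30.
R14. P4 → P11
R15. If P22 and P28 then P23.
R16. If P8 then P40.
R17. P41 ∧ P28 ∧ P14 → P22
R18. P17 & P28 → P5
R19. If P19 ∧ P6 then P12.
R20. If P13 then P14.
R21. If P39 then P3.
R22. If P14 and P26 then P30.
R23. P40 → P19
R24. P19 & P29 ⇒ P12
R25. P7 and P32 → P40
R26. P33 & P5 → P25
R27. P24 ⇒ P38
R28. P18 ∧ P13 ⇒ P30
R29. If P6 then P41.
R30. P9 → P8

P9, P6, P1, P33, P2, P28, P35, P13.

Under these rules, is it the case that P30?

Yes

P4  (by R5: P28)
P11  (by R14: P4)
P14  (by R20: P13)
P41  (by R29: P6)
P8  (by R30: P9)
P40  (by R16: P8)
P22  (by R17: P41, P28, P14)
P19  (by R23: P40)
P23  (by R15: P22, P28)
P12  (by R19: P19, P6)
P17  (by R2: P12, P6)
P7  (by R6: P23, P11)
P5  (by R18: P17, P28)
P24  (by R9: P5, P33)
P38  (by R27: P24)
P10  (by R12: P38, P7)
P30  (by R7: P10)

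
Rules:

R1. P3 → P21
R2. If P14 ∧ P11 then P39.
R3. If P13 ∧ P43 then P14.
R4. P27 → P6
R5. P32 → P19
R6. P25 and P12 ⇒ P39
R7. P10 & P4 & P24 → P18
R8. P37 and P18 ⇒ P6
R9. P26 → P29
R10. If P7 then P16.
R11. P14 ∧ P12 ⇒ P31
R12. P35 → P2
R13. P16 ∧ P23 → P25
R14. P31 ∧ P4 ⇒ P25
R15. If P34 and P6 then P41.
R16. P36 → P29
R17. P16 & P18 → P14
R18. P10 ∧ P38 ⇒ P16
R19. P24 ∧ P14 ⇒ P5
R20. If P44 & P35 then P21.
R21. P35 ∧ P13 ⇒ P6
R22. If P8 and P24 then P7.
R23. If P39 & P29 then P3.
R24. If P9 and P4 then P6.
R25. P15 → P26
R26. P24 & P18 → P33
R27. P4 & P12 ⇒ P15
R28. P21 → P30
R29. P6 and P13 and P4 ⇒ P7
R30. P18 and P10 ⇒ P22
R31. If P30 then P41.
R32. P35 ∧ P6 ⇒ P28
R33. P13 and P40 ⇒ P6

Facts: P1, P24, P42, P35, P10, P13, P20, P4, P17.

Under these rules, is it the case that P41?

No

Forward chaining from the given facts derives: P18, P2, P6, P33, P7, P22, P28, P16, P14, P5.
Rules concluding P41: R15 needs P34; R31 needs P30 — none of these are established.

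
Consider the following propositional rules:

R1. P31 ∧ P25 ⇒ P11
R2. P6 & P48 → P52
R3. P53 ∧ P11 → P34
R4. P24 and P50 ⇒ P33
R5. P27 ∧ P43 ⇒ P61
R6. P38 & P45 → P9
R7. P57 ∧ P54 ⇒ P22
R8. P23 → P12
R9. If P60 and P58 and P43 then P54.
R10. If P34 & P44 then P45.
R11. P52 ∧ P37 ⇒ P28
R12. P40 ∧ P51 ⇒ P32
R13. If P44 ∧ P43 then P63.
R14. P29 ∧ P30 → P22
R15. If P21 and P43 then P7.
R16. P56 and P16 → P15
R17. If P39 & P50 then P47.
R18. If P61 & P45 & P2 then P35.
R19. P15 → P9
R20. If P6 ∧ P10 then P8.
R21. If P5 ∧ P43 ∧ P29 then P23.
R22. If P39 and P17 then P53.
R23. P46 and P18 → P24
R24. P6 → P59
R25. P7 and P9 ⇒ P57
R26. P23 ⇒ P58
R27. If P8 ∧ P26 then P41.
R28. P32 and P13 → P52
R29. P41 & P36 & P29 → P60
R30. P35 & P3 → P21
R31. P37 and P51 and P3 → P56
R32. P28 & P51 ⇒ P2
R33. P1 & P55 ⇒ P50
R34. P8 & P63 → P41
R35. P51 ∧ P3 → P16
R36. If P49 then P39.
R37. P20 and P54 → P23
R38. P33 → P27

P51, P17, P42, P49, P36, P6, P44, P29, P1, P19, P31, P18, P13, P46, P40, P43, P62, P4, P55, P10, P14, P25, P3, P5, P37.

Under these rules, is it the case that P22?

P11  (by R1: P31, P25)
P32  (by R12: P40, P51)
P63  (by R13: P44, P43)
P8  (by R20: P6, P10)
P23  (by R21: P5, P43, P29)
P24  (by R23: P46, P18)
P58  (by R26: P23)
P52  (by R28: P32, P13)
P56  (by R31: P37, P51, P3)
P50  (by R33: P1, P55)
P41  (by R34: P8, P63)
P16  (by R35: P51, P3)
P39  (by R36: P49)
P33  (by R4: P24, P50)
P28  (by R11: P52, P37)
P15  (by R16: P56, P16)
P9  (by R19: P15)
P53  (by R22: P39, P17)
P60  (by R29: P41, P36, P29)
P2  (by R32: P28, P51)
P27  (by R38: P33)
P34  (by R3: P53, P11)
P61  (by R5: P27, P43)
P54  (by R9: P60, P58, P43)
P45  (by R10: P34, P44)
P35  (by R18: P61, P45, P2)
P21  (by R30: P35, P3)
P7  (by R15: P21, P43)
P57  (by R25: P7, P9)
P22  (by R7: P57, P54)

Yes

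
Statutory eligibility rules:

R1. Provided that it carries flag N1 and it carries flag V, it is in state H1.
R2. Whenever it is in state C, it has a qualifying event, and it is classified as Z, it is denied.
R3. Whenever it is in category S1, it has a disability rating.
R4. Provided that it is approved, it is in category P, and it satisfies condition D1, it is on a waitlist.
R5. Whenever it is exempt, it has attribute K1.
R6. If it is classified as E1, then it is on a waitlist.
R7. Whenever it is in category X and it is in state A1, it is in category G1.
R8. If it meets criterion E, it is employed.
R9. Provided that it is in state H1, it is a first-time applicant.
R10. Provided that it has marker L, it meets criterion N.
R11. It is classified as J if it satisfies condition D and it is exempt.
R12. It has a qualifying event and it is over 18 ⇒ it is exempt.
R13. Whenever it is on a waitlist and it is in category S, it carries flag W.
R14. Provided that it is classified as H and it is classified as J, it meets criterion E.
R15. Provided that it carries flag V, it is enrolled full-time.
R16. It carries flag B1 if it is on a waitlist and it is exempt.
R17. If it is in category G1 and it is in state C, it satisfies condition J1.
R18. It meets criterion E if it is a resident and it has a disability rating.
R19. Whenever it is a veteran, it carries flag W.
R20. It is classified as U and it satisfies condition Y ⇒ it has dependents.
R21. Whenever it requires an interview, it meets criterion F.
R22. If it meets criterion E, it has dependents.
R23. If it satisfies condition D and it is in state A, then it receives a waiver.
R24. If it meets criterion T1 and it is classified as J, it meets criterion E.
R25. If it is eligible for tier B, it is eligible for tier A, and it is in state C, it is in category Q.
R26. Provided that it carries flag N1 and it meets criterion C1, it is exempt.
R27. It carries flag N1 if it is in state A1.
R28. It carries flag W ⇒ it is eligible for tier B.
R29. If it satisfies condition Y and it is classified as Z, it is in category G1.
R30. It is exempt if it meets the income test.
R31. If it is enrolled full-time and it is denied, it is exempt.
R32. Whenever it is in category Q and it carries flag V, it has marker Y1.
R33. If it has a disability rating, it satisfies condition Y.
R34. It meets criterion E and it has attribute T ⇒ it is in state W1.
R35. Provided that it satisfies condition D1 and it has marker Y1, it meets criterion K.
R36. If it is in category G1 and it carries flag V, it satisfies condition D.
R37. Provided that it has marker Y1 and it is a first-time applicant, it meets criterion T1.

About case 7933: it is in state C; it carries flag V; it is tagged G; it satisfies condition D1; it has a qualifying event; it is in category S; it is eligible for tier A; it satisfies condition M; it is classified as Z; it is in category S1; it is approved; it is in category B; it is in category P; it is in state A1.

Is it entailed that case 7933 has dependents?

By R2 (it is in state C, it has a qualifying event, it is classified as Z): it is denied.
By R3 (it is in category S1): it has a disability rating.
By R4 (it is approved, it is in category P, it satisfies condition D1): it is on a waitlist.
By R13 (it is on a waitlist, it is in category S): it carries flag W.
By R15 (it carries flag V): it is enrolled full-time.
By R27 (it is in state A1): it carries flag N1.
By R28 (it carries flag W): it is eligible for tier B.
By R31 (it is enrolled full-time, it is denied): it is exempt.
By R33 (it has a disability rating): it satisfies condition Y.
By R1 (it carries flag N1, it carries flag V): it is in state H1.
By R9 (it is in state H1): it is a first-time applicant.
By R25 (it is eligible for tier B, it is eligible for tier A, it is in state C): it is in category Q.
By R29 (it satisfies condition Y, it is classified as Z): it is in category G1.
By R32 (it is in category Q, it carries flag V): it has marker Y1.
By R36 (it is in category G1, it carries flag V): it satisfies condition D.
By R37 (it has marker Y1, it is a first-time applicant): it meets criterion T1.
By R11 (it satisfies condition D, it is exempt): it is classified as J.
By R24 (it meets criterion T1, it is classified as J): it meets criterion E.
By R22 (it meets criterion E): it has dependents.

Yes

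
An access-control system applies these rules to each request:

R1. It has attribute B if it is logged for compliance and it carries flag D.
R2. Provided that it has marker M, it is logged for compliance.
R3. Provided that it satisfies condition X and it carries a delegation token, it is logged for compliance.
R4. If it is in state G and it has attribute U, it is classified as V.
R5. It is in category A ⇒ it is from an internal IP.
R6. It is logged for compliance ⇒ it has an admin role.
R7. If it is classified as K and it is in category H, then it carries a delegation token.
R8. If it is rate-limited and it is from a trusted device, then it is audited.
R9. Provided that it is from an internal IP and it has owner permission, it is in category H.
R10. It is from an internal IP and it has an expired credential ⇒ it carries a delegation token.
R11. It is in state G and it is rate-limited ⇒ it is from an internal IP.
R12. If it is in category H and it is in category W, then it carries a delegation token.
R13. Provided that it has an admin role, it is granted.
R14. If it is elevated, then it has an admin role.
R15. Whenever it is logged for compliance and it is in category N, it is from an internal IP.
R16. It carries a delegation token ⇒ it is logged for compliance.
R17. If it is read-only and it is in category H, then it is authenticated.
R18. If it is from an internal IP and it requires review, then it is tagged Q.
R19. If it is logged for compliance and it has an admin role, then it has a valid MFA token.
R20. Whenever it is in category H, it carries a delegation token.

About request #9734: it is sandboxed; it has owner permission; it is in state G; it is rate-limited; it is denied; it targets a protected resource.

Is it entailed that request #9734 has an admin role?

Yes

By R11 (it is in state G, it is rate-limited): it is from an internal IP.
By R9 (it is from an internal IP, it has owner permission): it is in category H.
By R20 (it is in category H): it carries a delegation token.
By R16 (it carries a delegation token): it is logged for compliance.
By R6 (it is logged for compliance): it has an admin role.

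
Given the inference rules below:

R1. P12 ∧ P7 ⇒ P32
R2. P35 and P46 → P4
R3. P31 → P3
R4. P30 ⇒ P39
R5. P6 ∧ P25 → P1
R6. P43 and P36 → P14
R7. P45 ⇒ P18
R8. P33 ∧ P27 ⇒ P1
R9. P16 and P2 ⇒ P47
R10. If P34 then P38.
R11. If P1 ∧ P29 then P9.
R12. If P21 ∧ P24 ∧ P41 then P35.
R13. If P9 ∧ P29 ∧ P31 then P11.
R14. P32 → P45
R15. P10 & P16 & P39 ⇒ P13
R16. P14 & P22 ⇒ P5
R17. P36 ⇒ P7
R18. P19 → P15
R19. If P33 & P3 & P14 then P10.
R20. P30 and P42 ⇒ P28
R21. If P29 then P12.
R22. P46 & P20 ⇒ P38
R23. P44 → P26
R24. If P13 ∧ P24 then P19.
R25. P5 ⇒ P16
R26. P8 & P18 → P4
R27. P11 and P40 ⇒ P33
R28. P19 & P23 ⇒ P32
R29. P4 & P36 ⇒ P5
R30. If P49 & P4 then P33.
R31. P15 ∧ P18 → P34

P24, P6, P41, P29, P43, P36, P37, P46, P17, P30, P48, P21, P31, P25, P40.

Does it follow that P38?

Yes

P3  (by R3: P31)
P39  (by R4: P30)
P1  (by R5: P6, P25)
P14  (by R6: P43, P36)
P9  (by R11: P1, P29)
P35  (by R12: P21, P24, P41)
P11  (by R13: P9, P29, P31)
P7  (by R17: P36)
P12  (by R21: P29)
P33  (by R27: P11, P40)
P32  (by R1: P12, P7)
P4  (by R2: P35, P46)
P45  (by R14: P32)
P10  (by R19: P33, P3, P14)
P5  (by R29: P4, P36)
P18  (by R7: P45)
P16  (by R25: P5)
P13  (by R15: P10, P16, P39)
P19  (by R24: P13, P24)
P15  (by R18: P19)
P34  (by R31: P15, P18)
P38  (by R10: P34)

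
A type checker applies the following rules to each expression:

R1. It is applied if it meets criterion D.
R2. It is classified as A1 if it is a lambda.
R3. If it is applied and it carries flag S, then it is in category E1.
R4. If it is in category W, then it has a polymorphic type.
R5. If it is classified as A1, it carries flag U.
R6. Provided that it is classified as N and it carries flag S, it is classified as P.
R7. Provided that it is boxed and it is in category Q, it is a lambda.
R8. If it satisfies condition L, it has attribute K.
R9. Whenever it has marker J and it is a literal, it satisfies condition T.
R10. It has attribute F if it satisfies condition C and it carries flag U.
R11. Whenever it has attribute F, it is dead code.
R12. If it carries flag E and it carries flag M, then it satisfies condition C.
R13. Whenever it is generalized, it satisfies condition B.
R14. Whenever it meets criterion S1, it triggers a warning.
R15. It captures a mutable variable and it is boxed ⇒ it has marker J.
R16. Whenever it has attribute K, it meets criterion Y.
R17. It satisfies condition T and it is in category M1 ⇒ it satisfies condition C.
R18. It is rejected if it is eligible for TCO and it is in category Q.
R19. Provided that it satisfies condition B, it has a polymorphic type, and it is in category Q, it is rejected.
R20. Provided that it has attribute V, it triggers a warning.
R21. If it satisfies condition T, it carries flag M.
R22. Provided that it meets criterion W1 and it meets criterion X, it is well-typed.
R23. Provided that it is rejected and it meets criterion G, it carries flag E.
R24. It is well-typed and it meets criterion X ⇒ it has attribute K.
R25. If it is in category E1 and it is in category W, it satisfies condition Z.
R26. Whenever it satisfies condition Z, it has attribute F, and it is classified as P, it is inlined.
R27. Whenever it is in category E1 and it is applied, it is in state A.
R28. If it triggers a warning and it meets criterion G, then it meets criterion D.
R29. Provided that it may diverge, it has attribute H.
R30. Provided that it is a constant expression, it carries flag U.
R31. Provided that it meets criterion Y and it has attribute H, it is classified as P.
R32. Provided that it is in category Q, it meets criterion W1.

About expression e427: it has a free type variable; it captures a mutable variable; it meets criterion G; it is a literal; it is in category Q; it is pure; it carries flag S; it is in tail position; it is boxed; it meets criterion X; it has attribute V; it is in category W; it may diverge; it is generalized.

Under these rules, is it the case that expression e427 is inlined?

By R4 (it is in category W): it has a polymorphic type.
By R7 (it is boxed, it is in category Q): it is a lambda.
By R13 (it is generalized): it satisfies condition B.
By R15 (it captures a mutable variable, it is boxed): it has marker J.
By R19 (it satisfies condition B, it has a polymorphic type, it is in category Q): it is rejected.
By R20 (it has attribute V): it triggers a warning.
By R23 (it is rejected, it meets criterion G): it carries flag E.
By R28 (it triggers a warning, it meets criterion G): it meets criterion D.
By R29 (it may diverge): it has attribute H.
By R32 (it is in category Q): it meets criterion W1.
By R1 (it meets criterion D): it is applied.
By R2 (it is a lambda): it is classified as A1.
By R3 (it is applied, it carries flag S): it is in category E1.
By R5 (it is classified as A1): it carries flag U.
By R9 (it has marker J, it is a literal): it satisfies condition T.
By R21 (it satisfies condition T): it carries flag M.
By R22 (it meets criterion W1, it meets criterion X): it is well-typed.
By R24 (it is well-typed, it meets criterion X): it has attribute K.
By R25 (it is in category E1, it is in category W): it satisfies condition Z.
By R12 (it carries flag E, it carries flag M): it satisfies condition C.
By R16 (it has attribute K): it meets criterion Y.
By R31 (it meets criterion Y, it has attribute H): it is classified as P.
By R10 (it satisfies condition C, it carries flag U): it has attribute F.
By R26 (it satisfies condition Z, it has attribute F, it is classified as P): it is inlined.

Yes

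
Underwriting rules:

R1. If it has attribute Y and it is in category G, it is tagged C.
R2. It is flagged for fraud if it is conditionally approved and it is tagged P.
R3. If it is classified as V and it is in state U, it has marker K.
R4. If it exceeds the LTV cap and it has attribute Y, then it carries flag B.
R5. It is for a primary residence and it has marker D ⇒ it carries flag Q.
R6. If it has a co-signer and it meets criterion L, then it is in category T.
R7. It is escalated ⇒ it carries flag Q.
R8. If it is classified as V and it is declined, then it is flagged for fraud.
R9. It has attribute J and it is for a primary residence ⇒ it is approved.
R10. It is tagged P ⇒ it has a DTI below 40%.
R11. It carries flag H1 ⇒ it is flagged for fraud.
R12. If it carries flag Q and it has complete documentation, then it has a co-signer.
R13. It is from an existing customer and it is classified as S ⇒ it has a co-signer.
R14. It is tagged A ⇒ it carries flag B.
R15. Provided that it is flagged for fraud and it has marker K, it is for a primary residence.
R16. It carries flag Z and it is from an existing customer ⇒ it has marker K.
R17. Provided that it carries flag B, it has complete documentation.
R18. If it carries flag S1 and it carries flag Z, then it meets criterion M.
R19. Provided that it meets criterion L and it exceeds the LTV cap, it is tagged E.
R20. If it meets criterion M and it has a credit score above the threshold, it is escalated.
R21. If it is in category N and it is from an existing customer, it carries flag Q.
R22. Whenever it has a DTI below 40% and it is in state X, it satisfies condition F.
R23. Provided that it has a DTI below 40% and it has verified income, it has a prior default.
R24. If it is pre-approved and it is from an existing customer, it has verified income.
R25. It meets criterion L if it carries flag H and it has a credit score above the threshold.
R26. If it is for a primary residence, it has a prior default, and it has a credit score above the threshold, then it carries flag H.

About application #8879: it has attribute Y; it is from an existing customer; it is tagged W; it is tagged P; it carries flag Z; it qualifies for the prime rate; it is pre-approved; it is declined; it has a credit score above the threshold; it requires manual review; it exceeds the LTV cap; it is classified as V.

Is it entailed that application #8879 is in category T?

No

Forward chaining from the given facts derives: carries flag B, is flagged for fraud, has a DTI below 40%, has marker K, has complete documentation, has verified income, is for a primary residence, has a prior default, carries flag H, meets criterion L, is tagged E.
The only rule concluding "it is in category T" is R6, which needs "it has a co-signer"; that is never established.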